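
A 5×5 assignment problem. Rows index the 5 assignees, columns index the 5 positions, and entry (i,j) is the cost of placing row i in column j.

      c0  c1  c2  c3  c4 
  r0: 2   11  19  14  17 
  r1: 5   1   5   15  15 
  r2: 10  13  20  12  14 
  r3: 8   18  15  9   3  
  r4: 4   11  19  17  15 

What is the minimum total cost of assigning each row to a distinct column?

Minimum assignment cost: 33

optimal assignment: row0→col0 (cost 2), row1→col2 (cost 5), row2→col3 (cost 12), row3→col4 (cost 3), row4→col1 (cost 11)
total = 2 + 5 + 12 + 3 + 11 = 33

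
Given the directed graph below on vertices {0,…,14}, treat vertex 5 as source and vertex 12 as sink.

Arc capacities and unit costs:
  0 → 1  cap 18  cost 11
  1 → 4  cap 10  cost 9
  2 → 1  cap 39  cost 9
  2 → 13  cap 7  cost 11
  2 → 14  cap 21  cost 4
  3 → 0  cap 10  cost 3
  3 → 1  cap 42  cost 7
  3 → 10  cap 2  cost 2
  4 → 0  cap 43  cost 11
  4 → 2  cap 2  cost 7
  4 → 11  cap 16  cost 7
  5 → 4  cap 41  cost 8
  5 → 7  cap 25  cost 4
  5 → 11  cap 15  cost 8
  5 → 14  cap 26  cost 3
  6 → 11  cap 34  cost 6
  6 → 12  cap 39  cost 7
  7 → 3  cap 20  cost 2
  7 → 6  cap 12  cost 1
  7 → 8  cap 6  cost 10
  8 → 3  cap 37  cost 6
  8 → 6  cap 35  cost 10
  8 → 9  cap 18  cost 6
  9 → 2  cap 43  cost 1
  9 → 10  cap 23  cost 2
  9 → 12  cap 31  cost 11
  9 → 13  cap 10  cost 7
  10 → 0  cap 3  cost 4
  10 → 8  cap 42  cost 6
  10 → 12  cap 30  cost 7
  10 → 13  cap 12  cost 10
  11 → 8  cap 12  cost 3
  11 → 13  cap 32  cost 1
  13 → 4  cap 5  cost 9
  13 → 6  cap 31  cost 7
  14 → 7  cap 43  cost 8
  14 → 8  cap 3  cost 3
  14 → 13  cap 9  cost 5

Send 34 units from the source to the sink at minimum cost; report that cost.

Minimum cost for 34 units: 619

shortest-cost path #1: 5→7→6→12 push 12 @ unit cost 12 (adds 144)
shortest-cost path #2: 5→7→3→10→12 push 2 @ unit cost 15 (adds 30)
shortest-cost path #3: 5→14→8→9→10→12 push 3 @ unit cost 21 (adds 63)
shortest-cost path #4: 5→14→13→6→12 push 9 @ unit cost 22 (adds 198)
shortest-cost path #5: 5→11→13→6→12 push 8 @ unit cost 23 (adds 184)
total cost = 619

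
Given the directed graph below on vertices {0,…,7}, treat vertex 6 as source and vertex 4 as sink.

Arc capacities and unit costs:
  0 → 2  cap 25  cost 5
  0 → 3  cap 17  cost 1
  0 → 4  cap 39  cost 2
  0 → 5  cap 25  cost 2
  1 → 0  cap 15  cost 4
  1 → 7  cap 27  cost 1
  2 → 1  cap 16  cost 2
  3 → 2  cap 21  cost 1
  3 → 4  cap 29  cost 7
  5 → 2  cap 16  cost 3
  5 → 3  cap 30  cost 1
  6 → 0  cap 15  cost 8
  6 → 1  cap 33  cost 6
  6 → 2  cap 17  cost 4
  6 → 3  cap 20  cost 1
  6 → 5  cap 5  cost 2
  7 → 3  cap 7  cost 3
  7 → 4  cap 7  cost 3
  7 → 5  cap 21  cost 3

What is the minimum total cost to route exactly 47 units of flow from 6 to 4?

Minimum cost for 47 units: 430

shortest-cost path #1: 6→3→4 push 20 @ unit cost 8 (adds 160)
shortest-cost path #2: 6→0→4 push 15 @ unit cost 10 (adds 150)
shortest-cost path #3: 6→1→7→4 push 7 @ unit cost 10 (adds 70)
shortest-cost path #4: 6→5→3→4 push 5 @ unit cost 10 (adds 50)
total cost = 430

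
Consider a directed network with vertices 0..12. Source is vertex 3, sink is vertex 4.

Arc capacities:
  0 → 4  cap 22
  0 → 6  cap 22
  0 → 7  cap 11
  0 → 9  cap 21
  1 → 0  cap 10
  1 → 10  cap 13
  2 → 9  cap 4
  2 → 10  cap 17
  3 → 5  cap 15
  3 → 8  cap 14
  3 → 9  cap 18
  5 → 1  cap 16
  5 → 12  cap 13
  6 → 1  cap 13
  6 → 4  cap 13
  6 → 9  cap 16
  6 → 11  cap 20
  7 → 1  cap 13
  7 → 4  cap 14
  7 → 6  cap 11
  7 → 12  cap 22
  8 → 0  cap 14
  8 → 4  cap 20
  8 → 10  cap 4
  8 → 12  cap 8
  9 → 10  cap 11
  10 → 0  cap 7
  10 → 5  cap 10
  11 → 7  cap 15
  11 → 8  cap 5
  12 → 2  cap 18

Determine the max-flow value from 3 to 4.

Maximum flow value: 31

augment #1: 3→8→4 bottleneck 14, total now 14
augment #2: 3→5→1→0→4 bottleneck 10, total now 24
augment #3: 3→9→10→0→4 bottleneck 7, total now 31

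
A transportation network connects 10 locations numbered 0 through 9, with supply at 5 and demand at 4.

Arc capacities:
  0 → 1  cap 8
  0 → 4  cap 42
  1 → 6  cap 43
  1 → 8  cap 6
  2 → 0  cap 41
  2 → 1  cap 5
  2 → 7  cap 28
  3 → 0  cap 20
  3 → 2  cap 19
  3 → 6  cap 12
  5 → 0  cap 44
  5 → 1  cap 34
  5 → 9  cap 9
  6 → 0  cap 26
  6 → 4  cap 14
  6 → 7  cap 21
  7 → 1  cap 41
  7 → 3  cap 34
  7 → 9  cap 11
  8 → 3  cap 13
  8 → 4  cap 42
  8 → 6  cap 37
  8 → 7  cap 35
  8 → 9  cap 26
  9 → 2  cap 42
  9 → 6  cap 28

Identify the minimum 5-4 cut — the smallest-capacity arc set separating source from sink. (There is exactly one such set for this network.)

augment #1: 5→0→4 push 42
augment #2: 5→1→6→4 push 14
augment #3: 5→1→8→4 push 6
max flow = 62; residual-reachable set from 5 gives S-side
cut edges (S→T): {(0,4), (1,8), (6,4)} total cap 62

Min-cut arcs: {(0,4), (1,8), (6,4)} (total capacity 62)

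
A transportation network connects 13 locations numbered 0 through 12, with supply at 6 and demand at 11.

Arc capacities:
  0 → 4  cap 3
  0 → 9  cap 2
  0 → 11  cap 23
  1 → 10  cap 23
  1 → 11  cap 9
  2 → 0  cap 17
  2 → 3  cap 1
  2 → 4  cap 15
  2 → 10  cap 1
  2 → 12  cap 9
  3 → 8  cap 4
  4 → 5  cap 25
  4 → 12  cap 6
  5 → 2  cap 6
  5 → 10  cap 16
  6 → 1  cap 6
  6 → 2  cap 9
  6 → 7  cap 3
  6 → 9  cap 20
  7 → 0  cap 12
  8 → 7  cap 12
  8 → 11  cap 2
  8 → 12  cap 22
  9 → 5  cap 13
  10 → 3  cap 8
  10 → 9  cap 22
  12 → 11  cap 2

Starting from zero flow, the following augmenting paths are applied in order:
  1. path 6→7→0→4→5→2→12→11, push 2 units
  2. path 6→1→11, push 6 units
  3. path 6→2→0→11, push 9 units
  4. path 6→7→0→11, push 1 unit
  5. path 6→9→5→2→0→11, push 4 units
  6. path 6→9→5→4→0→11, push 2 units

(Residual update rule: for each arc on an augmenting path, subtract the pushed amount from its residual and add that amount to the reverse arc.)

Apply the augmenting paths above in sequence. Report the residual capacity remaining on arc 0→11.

after path 1 (6→7→0→4→5→2→12→11, push 2): res(0,11)=23
after path 2 (6→1→11, push 6): res(0,11)=23
after path 3 (6→2→0→11, push 9): res(0,11)=14
after path 4 (6→7→0→11, push 1): res(0,11)=13
after path 5 (6→9→5→2→0→11, push 4): res(0,11)=9
after path 6 (6→9→5→4→0→11, push 2): res(0,11)=7

Residual capacity of (0,11): 7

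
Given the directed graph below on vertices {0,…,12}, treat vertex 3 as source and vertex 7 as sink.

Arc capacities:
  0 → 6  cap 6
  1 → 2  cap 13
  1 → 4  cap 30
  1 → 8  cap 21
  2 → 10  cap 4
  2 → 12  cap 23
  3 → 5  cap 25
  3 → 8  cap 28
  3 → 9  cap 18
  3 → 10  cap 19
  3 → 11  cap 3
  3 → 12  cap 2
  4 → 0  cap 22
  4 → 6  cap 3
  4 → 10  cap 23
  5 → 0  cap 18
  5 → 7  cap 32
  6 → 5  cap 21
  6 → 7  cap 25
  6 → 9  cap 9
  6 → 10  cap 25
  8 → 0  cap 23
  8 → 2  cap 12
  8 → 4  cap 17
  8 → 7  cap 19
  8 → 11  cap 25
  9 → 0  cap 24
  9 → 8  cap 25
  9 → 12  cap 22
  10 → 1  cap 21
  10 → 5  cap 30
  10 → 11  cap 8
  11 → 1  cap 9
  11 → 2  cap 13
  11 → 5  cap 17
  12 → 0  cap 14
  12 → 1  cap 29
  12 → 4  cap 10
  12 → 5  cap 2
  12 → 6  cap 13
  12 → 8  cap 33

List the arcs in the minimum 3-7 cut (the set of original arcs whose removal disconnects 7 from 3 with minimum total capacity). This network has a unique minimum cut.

augment #1: 3→5→7 push 25
augment #2: 3→8→7 push 19
augment #3: 3→10→5→7 push 7
augment #4: 3→12→6→7 push 2
augment #5: 3→8→0→6→7 push 6
augment #6: 3→8→4→6→7 push 3
augment #7: 3→9→12→6→7 push 11
max flow = 73; residual-reachable set from 3 gives S-side
cut edges (S→T): {(0,6), (4,6), (5,7), (8,7), (12,6)} total cap 73

Min-cut arcs: {(0,6), (4,6), (5,7), (8,7), (12,6)} (total capacity 73)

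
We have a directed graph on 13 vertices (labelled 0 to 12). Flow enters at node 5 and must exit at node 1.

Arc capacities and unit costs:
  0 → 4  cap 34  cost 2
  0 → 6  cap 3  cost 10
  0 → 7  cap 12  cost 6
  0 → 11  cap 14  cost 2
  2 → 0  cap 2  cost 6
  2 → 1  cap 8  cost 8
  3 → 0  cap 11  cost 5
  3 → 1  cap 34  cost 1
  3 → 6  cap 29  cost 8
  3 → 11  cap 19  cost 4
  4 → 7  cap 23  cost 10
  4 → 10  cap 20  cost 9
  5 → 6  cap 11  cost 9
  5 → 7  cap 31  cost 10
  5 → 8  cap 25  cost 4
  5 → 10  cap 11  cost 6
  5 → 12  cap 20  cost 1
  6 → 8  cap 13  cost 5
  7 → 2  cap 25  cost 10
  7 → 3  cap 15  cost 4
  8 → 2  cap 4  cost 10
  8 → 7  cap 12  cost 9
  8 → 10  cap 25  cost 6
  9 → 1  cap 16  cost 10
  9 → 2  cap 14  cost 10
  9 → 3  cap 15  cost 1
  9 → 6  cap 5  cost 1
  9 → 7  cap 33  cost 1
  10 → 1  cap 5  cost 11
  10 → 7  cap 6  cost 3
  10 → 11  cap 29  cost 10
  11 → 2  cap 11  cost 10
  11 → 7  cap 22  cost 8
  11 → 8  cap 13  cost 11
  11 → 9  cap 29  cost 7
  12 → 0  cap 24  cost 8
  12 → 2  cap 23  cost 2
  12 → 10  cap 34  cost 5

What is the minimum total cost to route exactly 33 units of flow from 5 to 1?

shortest-cost path #1: 5→12→2→1 push 8 @ unit cost 11 (adds 88)
shortest-cost path #2: 5→10→7→3→1 push 6 @ unit cost 14 (adds 84)
shortest-cost path #3: 5→7→3→1 push 9 @ unit cost 15 (adds 135)
shortest-cost path #4: 5→10→1 push 5 @ unit cost 17 (adds 85)
shortest-cost path #5: 5→12→0→11→9→3→1 push 5 @ unit cost 20 (adds 100)
total cost = 492

Minimum cost for 33 units: 492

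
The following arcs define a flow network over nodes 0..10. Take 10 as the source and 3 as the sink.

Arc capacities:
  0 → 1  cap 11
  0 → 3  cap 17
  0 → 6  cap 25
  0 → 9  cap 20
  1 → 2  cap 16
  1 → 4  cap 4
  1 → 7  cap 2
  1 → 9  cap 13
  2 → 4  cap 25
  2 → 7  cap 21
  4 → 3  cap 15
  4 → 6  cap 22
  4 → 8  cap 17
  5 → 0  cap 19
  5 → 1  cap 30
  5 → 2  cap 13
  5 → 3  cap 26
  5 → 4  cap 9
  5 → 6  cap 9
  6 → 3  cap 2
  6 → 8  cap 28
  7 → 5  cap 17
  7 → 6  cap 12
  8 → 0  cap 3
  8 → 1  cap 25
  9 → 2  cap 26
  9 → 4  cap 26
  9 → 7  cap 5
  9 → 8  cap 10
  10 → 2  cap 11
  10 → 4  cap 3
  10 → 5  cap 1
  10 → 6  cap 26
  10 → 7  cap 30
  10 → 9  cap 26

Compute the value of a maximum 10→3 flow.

Maximum flow value: 38

augment #1: 10→4→3 bottleneck 3, total now 3
augment #2: 10→5→3 bottleneck 1, total now 4
augment #3: 10→6→3 bottleneck 2, total now 6
augment #4: 10→2→4→3 bottleneck 11, total now 17
augment #5: 10→7→5→3 bottleneck 17, total now 34
augment #6: 10→9→4→3 bottleneck 1, total now 35
augment #7: 10→6→8→0→3 bottleneck 3, total now 38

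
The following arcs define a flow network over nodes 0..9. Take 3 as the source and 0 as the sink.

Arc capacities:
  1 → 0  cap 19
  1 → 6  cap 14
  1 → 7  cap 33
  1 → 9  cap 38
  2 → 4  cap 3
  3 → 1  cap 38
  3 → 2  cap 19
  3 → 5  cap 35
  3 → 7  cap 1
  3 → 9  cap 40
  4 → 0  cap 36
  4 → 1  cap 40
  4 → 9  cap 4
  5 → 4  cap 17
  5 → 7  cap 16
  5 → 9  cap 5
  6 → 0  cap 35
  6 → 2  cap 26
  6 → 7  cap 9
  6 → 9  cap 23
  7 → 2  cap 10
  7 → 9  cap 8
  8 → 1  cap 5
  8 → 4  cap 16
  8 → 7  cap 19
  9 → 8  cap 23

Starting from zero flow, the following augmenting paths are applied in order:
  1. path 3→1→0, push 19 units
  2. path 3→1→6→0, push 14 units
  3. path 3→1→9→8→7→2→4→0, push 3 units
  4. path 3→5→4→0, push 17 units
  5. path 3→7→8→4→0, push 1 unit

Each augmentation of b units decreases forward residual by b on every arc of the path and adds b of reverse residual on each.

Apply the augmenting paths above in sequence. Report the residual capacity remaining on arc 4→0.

Residual capacity of (4,0): 15

after path 1 (3→1→0, push 19): res(4,0)=36
after path 2 (3→1→6→0, push 14): res(4,0)=36
after path 3 (3→1→9→8→7→2→4→0, push 3): res(4,0)=33
after path 4 (3→5→4→0, push 17): res(4,0)=16
after path 5 (3→7→8→4→0, push 1): res(4,0)=15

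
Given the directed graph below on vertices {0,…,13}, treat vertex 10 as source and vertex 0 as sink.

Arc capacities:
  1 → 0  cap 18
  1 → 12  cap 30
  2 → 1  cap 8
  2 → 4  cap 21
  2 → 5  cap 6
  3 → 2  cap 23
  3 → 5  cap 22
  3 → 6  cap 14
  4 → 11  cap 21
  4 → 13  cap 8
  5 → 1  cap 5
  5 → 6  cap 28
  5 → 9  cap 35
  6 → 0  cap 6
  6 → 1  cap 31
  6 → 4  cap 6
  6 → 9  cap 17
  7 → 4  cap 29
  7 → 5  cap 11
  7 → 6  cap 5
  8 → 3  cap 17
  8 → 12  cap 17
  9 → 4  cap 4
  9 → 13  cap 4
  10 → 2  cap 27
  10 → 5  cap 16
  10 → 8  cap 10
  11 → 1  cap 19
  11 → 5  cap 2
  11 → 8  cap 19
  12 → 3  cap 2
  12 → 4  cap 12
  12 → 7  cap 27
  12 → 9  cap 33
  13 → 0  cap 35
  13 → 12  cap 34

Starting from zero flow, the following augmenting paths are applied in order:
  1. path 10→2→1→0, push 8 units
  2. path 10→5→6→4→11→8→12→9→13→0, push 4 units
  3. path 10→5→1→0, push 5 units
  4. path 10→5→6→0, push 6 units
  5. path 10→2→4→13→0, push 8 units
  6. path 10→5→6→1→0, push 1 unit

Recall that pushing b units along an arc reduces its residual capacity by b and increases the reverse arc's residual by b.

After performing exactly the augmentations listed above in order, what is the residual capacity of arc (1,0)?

Residual capacity of (1,0): 4

after path 1 (10→2→1→0, push 8): res(1,0)=10
after path 2 (10→5→6→4→11→8→12→9→13→0, push 4): res(1,0)=10
after path 3 (10→5→1→0, push 5): res(1,0)=5
after path 4 (10→5→6→0, push 6): res(1,0)=5
after path 5 (10→2→4→13→0, push 8): res(1,0)=5
after path 6 (10→5→6→1→0, push 1): res(1,0)=4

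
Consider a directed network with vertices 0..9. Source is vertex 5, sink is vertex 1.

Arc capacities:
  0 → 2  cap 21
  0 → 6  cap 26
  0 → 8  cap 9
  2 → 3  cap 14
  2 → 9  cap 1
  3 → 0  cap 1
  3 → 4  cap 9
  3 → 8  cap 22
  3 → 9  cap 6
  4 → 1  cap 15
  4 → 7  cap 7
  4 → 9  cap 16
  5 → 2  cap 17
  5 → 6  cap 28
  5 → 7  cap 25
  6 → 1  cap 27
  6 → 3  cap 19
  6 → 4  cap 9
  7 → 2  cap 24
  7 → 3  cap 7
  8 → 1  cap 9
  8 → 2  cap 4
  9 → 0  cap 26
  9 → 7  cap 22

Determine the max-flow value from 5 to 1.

augment #1: 5→6→1 bottleneck 27, total now 27
augment #2: 5→6→4→1 bottleneck 1, total now 28
augment #3: 5→2→3→4→1 bottleneck 9, total now 37
augment #4: 5→2→3→8→1 bottleneck 5, total now 42
augment #5: 5→7→3→8→1 bottleneck 4, total now 46
augment #6: 5→2→9→0→6→4→1 bottleneck 1, total now 47
augment #7: 5→7→3→0→6→4→1 bottleneck 1, total now 48
augment #8: 5→7→3→9→0→6→4→1 bottleneck 2, total now 50

Maximum flow value: 50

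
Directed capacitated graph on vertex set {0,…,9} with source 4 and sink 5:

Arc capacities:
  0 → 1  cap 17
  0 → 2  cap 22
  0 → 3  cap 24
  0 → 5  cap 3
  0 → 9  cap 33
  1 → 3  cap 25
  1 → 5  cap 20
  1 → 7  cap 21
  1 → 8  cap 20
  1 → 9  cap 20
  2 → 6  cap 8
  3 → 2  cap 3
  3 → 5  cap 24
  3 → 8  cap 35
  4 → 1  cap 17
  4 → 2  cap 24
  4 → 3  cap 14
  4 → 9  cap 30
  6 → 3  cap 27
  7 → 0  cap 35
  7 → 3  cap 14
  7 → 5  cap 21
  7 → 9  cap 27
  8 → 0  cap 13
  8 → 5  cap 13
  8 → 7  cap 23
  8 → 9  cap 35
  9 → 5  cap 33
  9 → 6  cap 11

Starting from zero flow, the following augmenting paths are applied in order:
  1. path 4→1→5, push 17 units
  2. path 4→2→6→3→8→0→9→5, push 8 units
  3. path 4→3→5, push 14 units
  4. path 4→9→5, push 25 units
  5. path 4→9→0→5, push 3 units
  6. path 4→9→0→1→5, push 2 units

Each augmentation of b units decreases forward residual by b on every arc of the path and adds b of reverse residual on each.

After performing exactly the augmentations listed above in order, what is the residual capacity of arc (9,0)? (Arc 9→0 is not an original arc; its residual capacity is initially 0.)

Residual capacity of (9,0): 3

after path 1 (4→1→5, push 17): res(9,0)=0
after path 2 (4→2→6→3→8→0→9→5, push 8): res(9,0)=8
after path 3 (4→3→5, push 14): res(9,0)=8
after path 4 (4→9→5, push 25): res(9,0)=8
after path 5 (4→9→0→5, push 3): res(9,0)=5
after path 6 (4→9→0→1→5, push 2): res(9,0)=3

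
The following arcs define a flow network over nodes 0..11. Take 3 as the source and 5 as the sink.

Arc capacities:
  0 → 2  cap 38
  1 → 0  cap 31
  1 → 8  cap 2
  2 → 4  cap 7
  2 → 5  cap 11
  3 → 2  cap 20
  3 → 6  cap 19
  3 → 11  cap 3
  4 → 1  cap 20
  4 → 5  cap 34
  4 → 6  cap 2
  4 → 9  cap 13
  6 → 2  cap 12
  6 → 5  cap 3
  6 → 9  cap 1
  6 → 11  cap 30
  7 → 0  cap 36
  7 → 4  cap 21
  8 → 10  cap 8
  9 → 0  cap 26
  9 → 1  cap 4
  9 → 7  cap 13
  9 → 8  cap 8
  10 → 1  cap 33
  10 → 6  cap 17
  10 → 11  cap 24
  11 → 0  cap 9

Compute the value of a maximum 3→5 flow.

Maximum flow value: 22

augment #1: 3→2→5 bottleneck 11, total now 11
augment #2: 3→6→5 bottleneck 3, total now 14
augment #3: 3→2→4→5 bottleneck 7, total now 21
augment #4: 3→6→9→7→4→5 bottleneck 1, total now 22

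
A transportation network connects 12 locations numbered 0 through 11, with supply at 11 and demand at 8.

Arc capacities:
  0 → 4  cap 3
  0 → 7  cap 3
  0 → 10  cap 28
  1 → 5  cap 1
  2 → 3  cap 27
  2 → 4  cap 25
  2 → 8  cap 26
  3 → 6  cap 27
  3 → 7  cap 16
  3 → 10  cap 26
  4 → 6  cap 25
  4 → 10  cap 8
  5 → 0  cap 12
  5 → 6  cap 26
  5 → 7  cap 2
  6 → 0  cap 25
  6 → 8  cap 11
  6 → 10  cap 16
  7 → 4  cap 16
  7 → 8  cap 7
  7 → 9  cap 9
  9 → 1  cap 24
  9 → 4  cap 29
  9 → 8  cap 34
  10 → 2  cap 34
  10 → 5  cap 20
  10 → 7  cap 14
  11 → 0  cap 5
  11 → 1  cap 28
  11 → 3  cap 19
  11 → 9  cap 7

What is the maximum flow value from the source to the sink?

Maximum flow value: 32

augment #1: 11→9→8 bottleneck 7, total now 7
augment #2: 11→0→7→8 bottleneck 3, total now 10
augment #3: 11→3→6→8 bottleneck 11, total now 21
augment #4: 11→3→7→8 bottleneck 4, total now 25
augment #5: 11→0→10→2→8 bottleneck 2, total now 27
augment #6: 11→3→7→9→8 bottleneck 4, total now 31
augment #7: 11→1→5→7→9→8 bottleneck 1, total now 32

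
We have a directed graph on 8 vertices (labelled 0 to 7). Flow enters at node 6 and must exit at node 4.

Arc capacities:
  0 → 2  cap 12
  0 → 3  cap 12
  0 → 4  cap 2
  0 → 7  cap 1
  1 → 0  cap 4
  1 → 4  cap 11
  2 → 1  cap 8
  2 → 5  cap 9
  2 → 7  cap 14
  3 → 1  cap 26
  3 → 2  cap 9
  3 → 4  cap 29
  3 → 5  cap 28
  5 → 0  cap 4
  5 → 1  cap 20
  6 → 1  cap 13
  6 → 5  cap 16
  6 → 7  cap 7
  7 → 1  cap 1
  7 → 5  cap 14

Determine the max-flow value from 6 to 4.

Maximum flow value: 19

augment #1: 6→1→4 bottleneck 11, total now 11
augment #2: 6→1→0→4 bottleneck 2, total now 13
augment #3: 6→5→0→3→4 bottleneck 4, total now 17
augment #4: 6→5→1→0→3→4 bottleneck 2, total now 19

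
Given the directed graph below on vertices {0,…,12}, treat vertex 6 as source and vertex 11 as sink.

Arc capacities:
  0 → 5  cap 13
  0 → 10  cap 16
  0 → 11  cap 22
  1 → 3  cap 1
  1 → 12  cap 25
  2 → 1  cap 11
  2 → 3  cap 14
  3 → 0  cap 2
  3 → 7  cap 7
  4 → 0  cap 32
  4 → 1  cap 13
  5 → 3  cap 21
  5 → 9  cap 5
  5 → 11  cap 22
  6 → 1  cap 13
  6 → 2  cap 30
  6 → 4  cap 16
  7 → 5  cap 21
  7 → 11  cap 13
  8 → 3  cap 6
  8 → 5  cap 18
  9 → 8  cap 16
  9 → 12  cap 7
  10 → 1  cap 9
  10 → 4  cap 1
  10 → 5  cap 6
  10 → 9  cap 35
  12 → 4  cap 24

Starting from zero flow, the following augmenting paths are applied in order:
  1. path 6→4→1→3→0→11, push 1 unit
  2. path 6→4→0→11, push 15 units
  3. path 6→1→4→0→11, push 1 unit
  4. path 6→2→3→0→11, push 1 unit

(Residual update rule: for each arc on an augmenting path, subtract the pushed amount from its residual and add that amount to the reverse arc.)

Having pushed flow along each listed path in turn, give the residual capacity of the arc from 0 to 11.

Residual capacity of (0,11): 4

after path 1 (6→4→1→3→0→11, push 1): res(0,11)=21
after path 2 (6→4→0→11, push 15): res(0,11)=6
after path 3 (6→1→4→0→11, push 1): res(0,11)=5
after path 4 (6→2→3→0→11, push 1): res(0,11)=4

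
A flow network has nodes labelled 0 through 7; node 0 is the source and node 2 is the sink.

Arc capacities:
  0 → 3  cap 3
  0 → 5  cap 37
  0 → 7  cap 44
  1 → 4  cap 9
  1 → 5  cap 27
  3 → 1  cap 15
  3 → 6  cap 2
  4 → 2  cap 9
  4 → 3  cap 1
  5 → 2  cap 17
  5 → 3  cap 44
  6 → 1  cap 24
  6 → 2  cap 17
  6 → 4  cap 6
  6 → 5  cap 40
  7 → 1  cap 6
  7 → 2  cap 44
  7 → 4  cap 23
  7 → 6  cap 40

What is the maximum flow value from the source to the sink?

Maximum flow value: 72

augment #1: 0→5→2 bottleneck 17, total now 17
augment #2: 0→7→2 bottleneck 44, total now 61
augment #3: 0→3→6→2 bottleneck 2, total now 63
augment #4: 0→3→1→4→2 bottleneck 1, total now 64
augment #5: 0→5→3→1→4→2 bottleneck 8, total now 72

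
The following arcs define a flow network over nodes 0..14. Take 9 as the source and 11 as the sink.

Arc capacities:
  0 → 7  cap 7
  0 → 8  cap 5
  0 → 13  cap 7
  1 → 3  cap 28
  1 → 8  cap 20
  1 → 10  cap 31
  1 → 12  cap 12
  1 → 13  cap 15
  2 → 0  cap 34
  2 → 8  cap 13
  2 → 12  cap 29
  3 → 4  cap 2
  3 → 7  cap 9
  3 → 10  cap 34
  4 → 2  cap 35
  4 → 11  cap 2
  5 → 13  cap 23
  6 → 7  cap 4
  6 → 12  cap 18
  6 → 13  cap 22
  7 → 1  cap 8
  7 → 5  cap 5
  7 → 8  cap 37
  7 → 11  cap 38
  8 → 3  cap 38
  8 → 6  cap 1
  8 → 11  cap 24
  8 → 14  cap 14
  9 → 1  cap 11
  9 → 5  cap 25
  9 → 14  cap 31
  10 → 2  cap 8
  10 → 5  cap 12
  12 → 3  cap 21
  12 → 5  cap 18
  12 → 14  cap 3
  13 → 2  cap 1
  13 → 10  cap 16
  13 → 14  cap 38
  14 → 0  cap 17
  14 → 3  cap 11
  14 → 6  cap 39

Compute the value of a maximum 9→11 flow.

augment #1: 9→1→8→11 bottleneck 11, total now 11
augment #2: 9→14→0→7→11 bottleneck 7, total now 18
augment #3: 9→14→0→8→11 bottleneck 5, total now 23
augment #4: 9→14→3→4→11 bottleneck 2, total now 25
augment #5: 9→14→3→7→11 bottleneck 9, total now 34
augment #6: 9→14→6→7→11 bottleneck 4, total now 38
augment #7: 9→5→13→2→8→11 bottleneck 1, total now 39
augment #8: 9→5→13→10→2→8→11 bottleneck 7, total now 46

Maximum flow value: 46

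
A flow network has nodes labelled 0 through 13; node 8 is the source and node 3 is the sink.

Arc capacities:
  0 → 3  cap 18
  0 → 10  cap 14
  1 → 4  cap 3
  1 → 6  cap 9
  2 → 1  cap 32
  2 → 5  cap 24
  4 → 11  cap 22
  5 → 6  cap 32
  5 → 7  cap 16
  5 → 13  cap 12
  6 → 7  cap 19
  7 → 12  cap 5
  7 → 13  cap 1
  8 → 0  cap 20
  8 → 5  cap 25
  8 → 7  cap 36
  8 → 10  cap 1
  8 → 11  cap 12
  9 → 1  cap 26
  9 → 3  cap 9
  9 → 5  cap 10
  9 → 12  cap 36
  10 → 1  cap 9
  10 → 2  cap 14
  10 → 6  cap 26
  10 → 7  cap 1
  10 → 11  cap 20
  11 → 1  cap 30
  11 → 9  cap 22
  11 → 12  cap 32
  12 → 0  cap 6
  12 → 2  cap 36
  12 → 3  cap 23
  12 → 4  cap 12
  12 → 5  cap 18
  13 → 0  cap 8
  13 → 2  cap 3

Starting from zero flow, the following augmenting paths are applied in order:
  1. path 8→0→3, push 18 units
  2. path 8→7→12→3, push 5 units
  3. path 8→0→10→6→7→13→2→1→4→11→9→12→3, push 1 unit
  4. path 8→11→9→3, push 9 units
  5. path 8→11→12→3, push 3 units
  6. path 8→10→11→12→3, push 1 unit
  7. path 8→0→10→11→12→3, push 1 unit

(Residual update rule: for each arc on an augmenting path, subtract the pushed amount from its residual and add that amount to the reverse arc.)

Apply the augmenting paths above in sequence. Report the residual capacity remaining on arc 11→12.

after path 1 (8→0→3, push 18): res(11,12)=32
after path 2 (8→7→12→3, push 5): res(11,12)=32
after path 3 (8→0→10→6→7→13→2→1→4→11→9→12→3, push 1): res(11,12)=32
after path 4 (8→11→9→3, push 9): res(11,12)=32
after path 5 (8→11→12→3, push 3): res(11,12)=29
after path 6 (8→10→11→12→3, push 1): res(11,12)=28
after path 7 (8→0→10→11→12→3, push 1): res(11,12)=27

Residual capacity of (11,12): 27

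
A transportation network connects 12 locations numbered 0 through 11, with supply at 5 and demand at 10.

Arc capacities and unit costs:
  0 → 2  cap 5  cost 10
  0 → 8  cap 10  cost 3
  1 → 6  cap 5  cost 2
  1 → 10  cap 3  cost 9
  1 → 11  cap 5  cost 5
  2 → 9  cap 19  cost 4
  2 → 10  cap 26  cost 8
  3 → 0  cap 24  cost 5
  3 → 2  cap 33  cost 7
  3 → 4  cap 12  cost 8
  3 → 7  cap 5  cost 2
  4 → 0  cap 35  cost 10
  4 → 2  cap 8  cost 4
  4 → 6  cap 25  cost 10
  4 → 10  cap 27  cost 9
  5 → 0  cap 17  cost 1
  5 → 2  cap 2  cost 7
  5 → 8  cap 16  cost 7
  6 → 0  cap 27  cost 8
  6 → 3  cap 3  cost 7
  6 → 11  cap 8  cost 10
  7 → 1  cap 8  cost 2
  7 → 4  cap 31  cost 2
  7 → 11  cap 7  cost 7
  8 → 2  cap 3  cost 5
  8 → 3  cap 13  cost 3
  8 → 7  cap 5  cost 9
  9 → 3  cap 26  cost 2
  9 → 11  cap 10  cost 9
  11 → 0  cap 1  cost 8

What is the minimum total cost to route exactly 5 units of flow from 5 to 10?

Minimum cost for 5 units: 81

shortest-cost path #1: 5→2→10 push 2 @ unit cost 15 (adds 30)
shortest-cost path #2: 5→0→8→2→10 push 3 @ unit cost 17 (adds 51)
total cost = 81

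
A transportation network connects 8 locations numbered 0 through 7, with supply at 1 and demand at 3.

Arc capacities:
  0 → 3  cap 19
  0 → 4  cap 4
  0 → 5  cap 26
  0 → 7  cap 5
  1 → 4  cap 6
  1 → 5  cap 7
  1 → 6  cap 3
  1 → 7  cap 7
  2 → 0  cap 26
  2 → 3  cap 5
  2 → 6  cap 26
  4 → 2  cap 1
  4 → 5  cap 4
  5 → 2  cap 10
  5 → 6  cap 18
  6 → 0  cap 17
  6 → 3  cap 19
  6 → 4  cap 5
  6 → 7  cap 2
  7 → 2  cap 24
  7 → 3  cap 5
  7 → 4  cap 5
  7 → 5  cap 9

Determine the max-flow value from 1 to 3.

augment #1: 1→6→3 bottleneck 3, total now 3
augment #2: 1→7→3 bottleneck 5, total now 8
augment #3: 1→4→2→3 bottleneck 1, total now 9
augment #4: 1→5→2→3 bottleneck 4, total now 13
augment #5: 1→5→6→3 bottleneck 3, total now 16
augment #6: 1→4→5→6→3 bottleneck 4, total now 20
augment #7: 1→7→2→0→3 bottleneck 2, total now 22

Maximum flow value: 22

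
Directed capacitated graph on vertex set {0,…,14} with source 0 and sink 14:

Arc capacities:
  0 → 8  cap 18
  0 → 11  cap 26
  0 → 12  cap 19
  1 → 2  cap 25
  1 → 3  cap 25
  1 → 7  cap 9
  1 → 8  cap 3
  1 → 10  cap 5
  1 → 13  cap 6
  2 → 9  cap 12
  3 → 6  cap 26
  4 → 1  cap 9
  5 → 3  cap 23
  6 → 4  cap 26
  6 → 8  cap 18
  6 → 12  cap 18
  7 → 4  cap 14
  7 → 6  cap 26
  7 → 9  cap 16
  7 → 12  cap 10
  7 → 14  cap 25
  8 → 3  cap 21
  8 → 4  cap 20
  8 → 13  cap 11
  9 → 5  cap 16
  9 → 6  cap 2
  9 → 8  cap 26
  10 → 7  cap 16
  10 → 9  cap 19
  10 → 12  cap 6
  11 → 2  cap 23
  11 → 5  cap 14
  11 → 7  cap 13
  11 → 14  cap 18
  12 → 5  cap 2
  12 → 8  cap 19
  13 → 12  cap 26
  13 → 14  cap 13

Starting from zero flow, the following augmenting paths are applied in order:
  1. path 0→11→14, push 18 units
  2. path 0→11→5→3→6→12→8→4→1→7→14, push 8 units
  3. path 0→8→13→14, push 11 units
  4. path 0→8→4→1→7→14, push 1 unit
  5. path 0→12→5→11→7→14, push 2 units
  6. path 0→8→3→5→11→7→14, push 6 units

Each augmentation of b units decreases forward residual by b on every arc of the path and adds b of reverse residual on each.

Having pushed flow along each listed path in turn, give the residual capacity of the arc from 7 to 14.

after path 1 (0→11→14, push 18): res(7,14)=25
after path 2 (0→11→5→3→6→12→8→4→1→7→14, push 8): res(7,14)=17
after path 3 (0→8→13→14, push 11): res(7,14)=17
after path 4 (0→8→4→1→7→14, push 1): res(7,14)=16
after path 5 (0→12→5→11→7→14, push 2): res(7,14)=14
after path 6 (0→8→3→5→11→7→14, push 6): res(7,14)=8

Residual capacity of (7,14): 8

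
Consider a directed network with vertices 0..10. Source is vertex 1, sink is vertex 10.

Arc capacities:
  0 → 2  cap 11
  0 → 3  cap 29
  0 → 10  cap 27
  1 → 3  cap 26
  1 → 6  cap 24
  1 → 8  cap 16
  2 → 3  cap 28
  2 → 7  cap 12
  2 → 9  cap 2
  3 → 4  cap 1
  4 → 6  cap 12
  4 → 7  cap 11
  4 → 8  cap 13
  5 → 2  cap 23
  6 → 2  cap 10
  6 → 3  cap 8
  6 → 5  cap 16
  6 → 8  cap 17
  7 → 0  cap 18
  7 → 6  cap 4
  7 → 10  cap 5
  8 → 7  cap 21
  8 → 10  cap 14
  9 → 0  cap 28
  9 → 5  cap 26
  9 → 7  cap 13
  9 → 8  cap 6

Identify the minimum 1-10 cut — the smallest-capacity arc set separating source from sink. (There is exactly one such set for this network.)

augment #1: 1→8→10 push 14
augment #2: 1→8→7→10 push 2
augment #3: 1→3→4→7→10 push 1
augment #4: 1→6→2→7→10 push 2
augment #5: 1→6→2→7→0→10 push 8
augment #6: 1→6→8→7→0→10 push 10
augment #7: 1→6→5→2→9→0→10 push 2
max flow = 39; residual-reachable set from 1 gives S-side
cut edges (S→T): {(2,9), (7,0), (7,10), (8,10)} total cap 39

Min-cut arcs: {(2,9), (7,0), (7,10), (8,10)} (total capacity 39)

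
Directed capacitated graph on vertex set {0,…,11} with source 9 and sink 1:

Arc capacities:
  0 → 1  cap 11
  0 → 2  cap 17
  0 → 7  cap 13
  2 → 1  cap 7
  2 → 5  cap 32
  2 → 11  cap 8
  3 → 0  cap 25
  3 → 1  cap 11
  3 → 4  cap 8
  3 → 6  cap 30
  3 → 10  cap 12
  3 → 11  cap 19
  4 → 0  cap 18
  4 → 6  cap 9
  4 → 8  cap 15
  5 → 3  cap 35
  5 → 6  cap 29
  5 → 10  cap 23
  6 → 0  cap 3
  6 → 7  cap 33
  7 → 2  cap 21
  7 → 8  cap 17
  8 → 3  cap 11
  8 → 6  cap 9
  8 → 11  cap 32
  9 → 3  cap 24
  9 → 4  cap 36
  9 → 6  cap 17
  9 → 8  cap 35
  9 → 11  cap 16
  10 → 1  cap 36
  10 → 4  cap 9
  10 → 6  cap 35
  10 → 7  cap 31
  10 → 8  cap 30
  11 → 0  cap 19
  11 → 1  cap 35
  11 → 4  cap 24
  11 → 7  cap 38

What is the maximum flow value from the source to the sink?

augment #1: 9→3→1 bottleneck 11, total now 11
augment #2: 9→11→1 bottleneck 16, total now 27
augment #3: 9→3→0→1 bottleneck 11, total now 38
augment #4: 9→3→10→1 bottleneck 2, total now 40
augment #5: 9→8→11→1 bottleneck 19, total now 59
augment #6: 9→4→0→2→1 bottleneck 7, total now 66
augment #7: 9→8→3→10→1 bottleneck 10, total now 76
augment #8: 9→4→0→2→5→10→1 bottleneck 10, total now 86
augment #9: 9→6→7→2→5→10→1 bottleneck 13, total now 99

Maximum flow value: 99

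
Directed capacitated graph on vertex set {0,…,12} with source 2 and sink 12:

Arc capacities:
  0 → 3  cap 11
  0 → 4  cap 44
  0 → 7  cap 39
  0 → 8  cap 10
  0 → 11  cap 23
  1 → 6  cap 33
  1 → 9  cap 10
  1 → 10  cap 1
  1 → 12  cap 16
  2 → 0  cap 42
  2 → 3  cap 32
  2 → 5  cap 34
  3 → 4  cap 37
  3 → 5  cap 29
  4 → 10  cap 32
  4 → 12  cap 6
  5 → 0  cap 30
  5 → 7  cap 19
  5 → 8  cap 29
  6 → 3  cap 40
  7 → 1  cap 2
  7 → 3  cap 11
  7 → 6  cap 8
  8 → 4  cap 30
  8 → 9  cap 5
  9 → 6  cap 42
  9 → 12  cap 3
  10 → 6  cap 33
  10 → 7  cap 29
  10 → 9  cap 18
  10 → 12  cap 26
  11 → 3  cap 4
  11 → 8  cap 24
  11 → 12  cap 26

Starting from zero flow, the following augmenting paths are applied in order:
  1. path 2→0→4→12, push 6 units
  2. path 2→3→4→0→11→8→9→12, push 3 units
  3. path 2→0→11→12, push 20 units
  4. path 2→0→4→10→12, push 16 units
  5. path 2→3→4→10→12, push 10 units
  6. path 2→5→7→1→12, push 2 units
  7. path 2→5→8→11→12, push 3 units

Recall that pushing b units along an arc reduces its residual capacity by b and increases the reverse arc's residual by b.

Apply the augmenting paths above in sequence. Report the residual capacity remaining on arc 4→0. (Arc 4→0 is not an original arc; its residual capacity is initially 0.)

Residual capacity of (4,0): 19

after path 1 (2→0→4→12, push 6): res(4,0)=6
after path 2 (2→3→4→0→11→8→9→12, push 3): res(4,0)=3
after path 3 (2→0→11→12, push 20): res(4,0)=3
after path 4 (2→0→4→10→12, push 16): res(4,0)=19
after path 5 (2→3→4→10→12, push 10): res(4,0)=19
after path 6 (2→5→7→1→12, push 2): res(4,0)=19
after path 7 (2→5→8→11→12, push 3): res(4,0)=19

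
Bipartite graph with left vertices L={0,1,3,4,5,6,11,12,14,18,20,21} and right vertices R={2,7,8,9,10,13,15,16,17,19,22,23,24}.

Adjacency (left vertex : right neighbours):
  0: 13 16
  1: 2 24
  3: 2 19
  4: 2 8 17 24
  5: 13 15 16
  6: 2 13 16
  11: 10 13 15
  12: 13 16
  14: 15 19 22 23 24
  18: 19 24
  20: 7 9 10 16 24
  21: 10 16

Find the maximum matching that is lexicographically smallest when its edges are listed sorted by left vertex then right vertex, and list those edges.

|M| = 10 (so the lex-smallest maximum matching has 10 edges)
process left vertices in ascending order; for each, take the smallest-labelled available neighbour that still permits 10 edges overall, or leave it unmatched if none does
lex-smallest matching: {0-13, 1-2, 3-19, 4-8, 5-15, 6-16, 11-10, 14-22, 18-24, 20-7}

Lex-smallest maximum matching: {(0,13), (1,2), (3,19), (4,8), (5,15), (6,16), (11,10), (14,22), (18,24), (20,7)}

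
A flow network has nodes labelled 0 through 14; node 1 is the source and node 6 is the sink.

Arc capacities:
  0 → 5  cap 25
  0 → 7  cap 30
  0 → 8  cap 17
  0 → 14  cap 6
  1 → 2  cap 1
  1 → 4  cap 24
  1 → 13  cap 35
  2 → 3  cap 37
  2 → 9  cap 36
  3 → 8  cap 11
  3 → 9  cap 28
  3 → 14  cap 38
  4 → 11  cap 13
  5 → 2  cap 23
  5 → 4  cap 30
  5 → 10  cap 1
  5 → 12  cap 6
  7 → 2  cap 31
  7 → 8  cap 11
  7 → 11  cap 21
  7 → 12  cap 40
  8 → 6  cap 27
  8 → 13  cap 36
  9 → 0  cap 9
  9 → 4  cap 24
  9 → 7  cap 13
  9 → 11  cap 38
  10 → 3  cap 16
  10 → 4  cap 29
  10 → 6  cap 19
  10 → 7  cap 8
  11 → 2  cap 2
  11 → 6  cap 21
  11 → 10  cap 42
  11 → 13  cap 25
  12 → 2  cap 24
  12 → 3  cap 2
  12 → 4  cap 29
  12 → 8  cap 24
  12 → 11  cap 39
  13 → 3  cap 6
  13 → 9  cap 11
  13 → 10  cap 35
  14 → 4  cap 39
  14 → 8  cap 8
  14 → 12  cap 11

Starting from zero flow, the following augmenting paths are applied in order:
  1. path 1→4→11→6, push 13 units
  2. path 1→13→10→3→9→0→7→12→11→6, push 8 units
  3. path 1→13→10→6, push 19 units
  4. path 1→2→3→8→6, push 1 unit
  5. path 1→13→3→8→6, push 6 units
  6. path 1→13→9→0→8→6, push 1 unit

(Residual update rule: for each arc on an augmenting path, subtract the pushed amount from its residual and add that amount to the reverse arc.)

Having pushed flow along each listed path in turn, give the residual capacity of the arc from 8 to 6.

after path 1 (1→4→11→6, push 13): res(8,6)=27
after path 2 (1→13→10→3→9→0→7→12→11→6, push 8): res(8,6)=27
after path 3 (1→13→10→6, push 19): res(8,6)=27
after path 4 (1→2→3→8→6, push 1): res(8,6)=26
after path 5 (1→13→3→8→6, push 6): res(8,6)=20
after path 6 (1→13→9→0→8→6, push 1): res(8,6)=19

Residual capacity of (8,6): 19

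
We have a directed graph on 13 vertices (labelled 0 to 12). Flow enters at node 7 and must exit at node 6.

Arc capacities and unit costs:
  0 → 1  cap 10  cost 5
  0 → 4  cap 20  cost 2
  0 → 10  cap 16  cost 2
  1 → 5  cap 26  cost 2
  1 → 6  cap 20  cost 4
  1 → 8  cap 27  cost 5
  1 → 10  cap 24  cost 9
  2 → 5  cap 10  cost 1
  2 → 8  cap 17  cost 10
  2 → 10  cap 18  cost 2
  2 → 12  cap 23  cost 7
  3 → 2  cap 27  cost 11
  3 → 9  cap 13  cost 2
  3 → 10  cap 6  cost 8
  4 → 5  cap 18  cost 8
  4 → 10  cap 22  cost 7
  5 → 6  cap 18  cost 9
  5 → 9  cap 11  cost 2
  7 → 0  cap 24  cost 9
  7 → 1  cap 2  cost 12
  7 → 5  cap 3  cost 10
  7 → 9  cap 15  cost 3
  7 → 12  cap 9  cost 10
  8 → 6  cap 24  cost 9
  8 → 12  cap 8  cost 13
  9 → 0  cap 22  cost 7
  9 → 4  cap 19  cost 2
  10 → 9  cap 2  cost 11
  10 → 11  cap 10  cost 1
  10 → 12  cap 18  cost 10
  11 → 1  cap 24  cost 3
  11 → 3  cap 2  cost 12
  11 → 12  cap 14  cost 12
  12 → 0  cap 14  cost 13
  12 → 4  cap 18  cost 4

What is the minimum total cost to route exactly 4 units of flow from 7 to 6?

shortest-cost path #1: 7→1→6 push 2 @ unit cost 16 (adds 32)
shortest-cost path #2: 7→0→1→6 push 2 @ unit cost 18 (adds 36)
total cost = 68

Minimum cost for 4 units: 68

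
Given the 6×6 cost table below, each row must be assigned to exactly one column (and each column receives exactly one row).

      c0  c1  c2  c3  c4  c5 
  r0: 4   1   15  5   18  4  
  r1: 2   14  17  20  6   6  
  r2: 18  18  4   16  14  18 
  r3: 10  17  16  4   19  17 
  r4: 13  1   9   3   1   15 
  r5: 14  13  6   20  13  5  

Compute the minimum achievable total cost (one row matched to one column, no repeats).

optimal assignment: row0→col1 (cost 1), row1→col0 (cost 2), row2→col2 (cost 4), row3→col3 (cost 4), row4→col4 (cost 1), row5→col5 (cost 5)
total = 1 + 2 + 4 + 4 + 1 + 5 = 17

Minimum assignment cost: 17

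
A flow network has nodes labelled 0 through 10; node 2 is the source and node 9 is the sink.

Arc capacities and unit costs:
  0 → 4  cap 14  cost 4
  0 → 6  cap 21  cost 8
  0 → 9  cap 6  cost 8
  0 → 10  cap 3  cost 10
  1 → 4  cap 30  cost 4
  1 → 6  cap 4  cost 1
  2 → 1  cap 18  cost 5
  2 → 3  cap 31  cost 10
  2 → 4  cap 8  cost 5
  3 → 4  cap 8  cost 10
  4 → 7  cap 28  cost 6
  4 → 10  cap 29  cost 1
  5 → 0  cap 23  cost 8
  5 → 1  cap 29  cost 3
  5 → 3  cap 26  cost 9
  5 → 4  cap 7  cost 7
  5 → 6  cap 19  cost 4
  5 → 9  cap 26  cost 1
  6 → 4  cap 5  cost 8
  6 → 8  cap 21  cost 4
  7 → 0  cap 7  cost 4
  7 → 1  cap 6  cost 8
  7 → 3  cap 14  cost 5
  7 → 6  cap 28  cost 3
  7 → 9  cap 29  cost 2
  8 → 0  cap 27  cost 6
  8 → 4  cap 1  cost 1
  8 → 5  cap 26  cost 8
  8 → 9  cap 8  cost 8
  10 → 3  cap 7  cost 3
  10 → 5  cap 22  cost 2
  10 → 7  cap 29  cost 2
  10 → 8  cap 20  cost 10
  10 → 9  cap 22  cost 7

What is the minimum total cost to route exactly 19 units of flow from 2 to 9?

Minimum cost for 19 units: 215

shortest-cost path #1: 2→4→10→5→9 push 8 @ unit cost 9 (adds 72)
shortest-cost path #2: 2→1→4→10→5→9 push 11 @ unit cost 13 (adds 143)
total cost = 215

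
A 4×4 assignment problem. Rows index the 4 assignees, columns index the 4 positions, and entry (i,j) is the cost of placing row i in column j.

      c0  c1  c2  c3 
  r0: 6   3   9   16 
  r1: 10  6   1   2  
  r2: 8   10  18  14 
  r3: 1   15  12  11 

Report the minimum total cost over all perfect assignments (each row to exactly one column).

optimal assignment: row0→col1 (cost 3), row1→col2 (cost 1), row2→col3 (cost 14), row3→col0 (cost 1)
total = 3 + 1 + 14 + 1 = 19

Minimum assignment cost: 19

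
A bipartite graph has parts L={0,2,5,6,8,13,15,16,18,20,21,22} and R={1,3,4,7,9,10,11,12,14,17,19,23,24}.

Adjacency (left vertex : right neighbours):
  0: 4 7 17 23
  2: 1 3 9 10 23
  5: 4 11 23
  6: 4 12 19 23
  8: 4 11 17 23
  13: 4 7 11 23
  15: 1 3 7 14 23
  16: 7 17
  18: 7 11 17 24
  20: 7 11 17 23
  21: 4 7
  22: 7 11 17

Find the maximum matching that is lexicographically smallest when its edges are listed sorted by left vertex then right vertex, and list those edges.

Lex-smallest maximum matching: {(0,4), (2,1), (5,11), (6,12), (8,17), (13,7), (15,3), (18,24), (20,23)}

|M| = 9 (so the lex-smallest maximum matching has 9 edges)
process left vertices in ascending order; for each, take the smallest-labelled available neighbour that still permits 9 edges overall, or leave it unmatched if none does
lex-smallest matching: {0-4, 2-1, 5-11, 6-12, 8-17, 13-7, 15-3, 18-24, 20-23}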